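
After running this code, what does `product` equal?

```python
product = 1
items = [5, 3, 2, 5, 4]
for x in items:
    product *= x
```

Let's trace through this code step by step.

Initialize: product = 1
Initialize: items = [5, 3, 2, 5, 4]
Entering loop: for x in items:

After execution: product = 600
600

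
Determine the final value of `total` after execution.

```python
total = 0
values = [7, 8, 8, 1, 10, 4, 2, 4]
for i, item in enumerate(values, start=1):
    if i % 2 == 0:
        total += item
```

Let's trace through this code step by step.

Initialize: total = 0
Initialize: values = [7, 8, 8, 1, 10, 4, 2, 4]
Entering loop: for i, item in enumerate(values, start=1):

After execution: total = 17
17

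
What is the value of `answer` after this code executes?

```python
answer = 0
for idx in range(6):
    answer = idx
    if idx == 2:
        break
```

Let's trace through this code step by step.

Initialize: answer = 0
Entering loop: for idx in range(6):

After execution: answer = 2
2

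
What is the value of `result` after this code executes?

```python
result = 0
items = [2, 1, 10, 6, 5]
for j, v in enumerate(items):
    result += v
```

Let's trace through this code step by step.

Initialize: result = 0
Initialize: items = [2, 1, 10, 6, 5]
Entering loop: for j, v in enumerate(items):

After execution: result = 24
24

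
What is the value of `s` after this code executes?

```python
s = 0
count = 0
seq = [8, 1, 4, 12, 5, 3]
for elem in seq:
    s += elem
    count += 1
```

Let's trace through this code step by step.

Initialize: s = 0
Initialize: count = 0
Initialize: seq = [8, 1, 4, 12, 5, 3]
Entering loop: for elem in seq:

After execution: s = 33
33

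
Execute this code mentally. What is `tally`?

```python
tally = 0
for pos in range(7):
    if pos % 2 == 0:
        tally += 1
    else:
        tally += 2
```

Let's trace through this code step by step.

Initialize: tally = 0
Entering loop: for pos in range(7):

After execution: tally = 10
10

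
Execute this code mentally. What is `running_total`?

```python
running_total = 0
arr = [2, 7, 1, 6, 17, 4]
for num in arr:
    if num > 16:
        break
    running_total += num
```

Let's trace through this code step by step.

Initialize: running_total = 0
Initialize: arr = [2, 7, 1, 6, 17, 4]
Entering loop: for num in arr:

After execution: running_total = 16
16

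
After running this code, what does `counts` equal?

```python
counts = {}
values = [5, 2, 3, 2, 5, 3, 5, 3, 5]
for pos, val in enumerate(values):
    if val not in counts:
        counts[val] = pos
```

Let's trace through this code step by step.

Initialize: counts = {}
Initialize: values = [5, 2, 3, 2, 5, 3, 5, 3, 5]
Entering loop: for pos, val in enumerate(values):

After execution: counts = {5: 0, 2: 1, 3: 2}
{5: 0, 2: 1, 3: 2}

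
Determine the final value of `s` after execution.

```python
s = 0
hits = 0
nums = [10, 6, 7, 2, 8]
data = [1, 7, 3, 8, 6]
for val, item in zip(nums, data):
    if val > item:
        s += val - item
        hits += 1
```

Let's trace through this code step by step.

Initialize: s = 0
Initialize: hits = 0
Initialize: nums = [10, 6, 7, 2, 8]
Initialize: data = [1, 7, 3, 8, 6]
Entering loop: for val, item in zip(nums, data):

After execution: s = 15
15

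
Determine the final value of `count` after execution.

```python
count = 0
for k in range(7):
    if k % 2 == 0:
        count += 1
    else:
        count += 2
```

Let's trace through this code step by step.

Initialize: count = 0
Entering loop: for k in range(7):

After execution: count = 10
10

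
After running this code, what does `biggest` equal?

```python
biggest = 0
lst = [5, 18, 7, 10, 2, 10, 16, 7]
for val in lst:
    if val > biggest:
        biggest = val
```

Let's trace through this code step by step.

Initialize: biggest = 0
Initialize: lst = [5, 18, 7, 10, 2, 10, 16, 7]
Entering loop: for val in lst:

After execution: biggest = 18
18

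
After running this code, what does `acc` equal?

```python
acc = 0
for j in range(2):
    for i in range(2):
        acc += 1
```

Let's trace through this code step by step.

Initialize: acc = 0
Entering loop: for j in range(2):

After execution: acc = 4
4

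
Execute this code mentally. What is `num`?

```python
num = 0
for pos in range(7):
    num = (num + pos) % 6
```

Let's trace through this code step by step.

Initialize: num = 0
Entering loop: for pos in range(7):

After execution: num = 3
3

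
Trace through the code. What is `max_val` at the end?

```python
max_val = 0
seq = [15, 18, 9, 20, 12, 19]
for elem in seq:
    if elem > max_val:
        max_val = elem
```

Let's trace through this code step by step.

Initialize: max_val = 0
Initialize: seq = [15, 18, 9, 20, 12, 19]
Entering loop: for elem in seq:

After execution: max_val = 20
20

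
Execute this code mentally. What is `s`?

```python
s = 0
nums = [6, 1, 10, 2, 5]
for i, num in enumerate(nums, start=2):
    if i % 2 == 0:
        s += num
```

Let's trace through this code step by step.

Initialize: s = 0
Initialize: nums = [6, 1, 10, 2, 5]
Entering loop: for i, num in enumerate(nums, start=2):

After execution: s = 21
21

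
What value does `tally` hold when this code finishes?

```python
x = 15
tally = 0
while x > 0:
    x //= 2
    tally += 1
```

Let's trace through this code step by step.

Initialize: x = 15
Initialize: tally = 0
Entering loop: while x > 0:

After execution: tally = 4
4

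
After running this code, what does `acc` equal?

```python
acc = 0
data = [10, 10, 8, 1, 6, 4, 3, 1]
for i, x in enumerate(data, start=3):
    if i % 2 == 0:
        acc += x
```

Let's trace through this code step by step.

Initialize: acc = 0
Initialize: data = [10, 10, 8, 1, 6, 4, 3, 1]
Entering loop: for i, x in enumerate(data, start=3):

After execution: acc = 16
16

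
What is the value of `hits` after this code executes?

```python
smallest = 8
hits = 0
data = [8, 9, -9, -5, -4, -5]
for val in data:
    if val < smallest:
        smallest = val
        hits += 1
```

Let's trace through this code step by step.

Initialize: smallest = 8
Initialize: hits = 0
Initialize: data = [8, 9, -9, -5, -4, -5]
Entering loop: for val in data:

After execution: hits = 1
1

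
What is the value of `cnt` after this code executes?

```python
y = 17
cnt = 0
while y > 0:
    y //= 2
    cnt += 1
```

Let's trace through this code step by step.

Initialize: y = 17
Initialize: cnt = 0
Entering loop: while y > 0:

After execution: cnt = 5
5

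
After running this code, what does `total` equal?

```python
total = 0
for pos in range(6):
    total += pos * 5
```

Let's trace through this code step by step.

Initialize: total = 0
Entering loop: for pos in range(6):

After execution: total = 75
75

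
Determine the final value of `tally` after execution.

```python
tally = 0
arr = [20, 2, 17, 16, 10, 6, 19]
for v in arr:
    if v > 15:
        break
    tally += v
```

Let's trace through this code step by step.

Initialize: tally = 0
Initialize: arr = [20, 2, 17, 16, 10, 6, 19]
Entering loop: for v in arr:

After execution: tally = 0
0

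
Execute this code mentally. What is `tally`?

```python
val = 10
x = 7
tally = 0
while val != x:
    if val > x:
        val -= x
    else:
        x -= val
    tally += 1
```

Let's trace through this code step by step.

Initialize: val = 10
Initialize: x = 7
Initialize: tally = 0
Entering loop: while val != x:

After execution: tally = 5
5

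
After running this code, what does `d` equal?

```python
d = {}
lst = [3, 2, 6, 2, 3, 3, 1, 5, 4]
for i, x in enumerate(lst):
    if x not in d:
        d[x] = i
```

Let's trace through this code step by step.

Initialize: d = {}
Initialize: lst = [3, 2, 6, 2, 3, 3, 1, 5, 4]
Entering loop: for i, x in enumerate(lst):

After execution: d = {3: 0, 2: 1, 6: 2, 1: 6, 5: 7, 4: 8}
{3: 0, 2: 1, 6: 2, 1: 6, 5: 7, 4: 8}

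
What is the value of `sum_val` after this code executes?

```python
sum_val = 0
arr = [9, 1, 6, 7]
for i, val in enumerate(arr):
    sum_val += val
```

Let's trace through this code step by step.

Initialize: sum_val = 0
Initialize: arr = [9, 1, 6, 7]
Entering loop: for i, val in enumerate(arr):

After execution: sum_val = 23
23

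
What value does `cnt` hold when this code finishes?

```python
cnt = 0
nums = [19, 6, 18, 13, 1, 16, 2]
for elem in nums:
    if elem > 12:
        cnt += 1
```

Let's trace through this code step by step.

Initialize: cnt = 0
Initialize: nums = [19, 6, 18, 13, 1, 16, 2]
Entering loop: for elem in nums:

After execution: cnt = 4
4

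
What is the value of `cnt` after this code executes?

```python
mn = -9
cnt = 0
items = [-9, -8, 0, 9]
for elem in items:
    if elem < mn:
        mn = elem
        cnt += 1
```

Let's trace through this code step by step.

Initialize: mn = -9
Initialize: cnt = 0
Initialize: items = [-9, -8, 0, 9]
Entering loop: for elem in items:

After execution: cnt = 0
0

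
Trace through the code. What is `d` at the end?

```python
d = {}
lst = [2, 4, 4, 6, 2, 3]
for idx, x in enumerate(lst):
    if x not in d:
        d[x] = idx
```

Let's trace through this code step by step.

Initialize: d = {}
Initialize: lst = [2, 4, 4, 6, 2, 3]
Entering loop: for idx, x in enumerate(lst):

After execution: d = {2: 0, 4: 1, 6: 3, 3: 5}
{2: 0, 4: 1, 6: 3, 3: 5}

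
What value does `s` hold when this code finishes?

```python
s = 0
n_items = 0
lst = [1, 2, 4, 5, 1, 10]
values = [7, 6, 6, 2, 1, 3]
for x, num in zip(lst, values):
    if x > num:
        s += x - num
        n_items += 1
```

Let's trace through this code step by step.

Initialize: s = 0
Initialize: n_items = 0
Initialize: lst = [1, 2, 4, 5, 1, 10]
Initialize: values = [7, 6, 6, 2, 1, 3]
Entering loop: for x, num in zip(lst, values):

After execution: s = 10
10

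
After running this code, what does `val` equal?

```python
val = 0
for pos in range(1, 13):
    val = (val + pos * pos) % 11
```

Let's trace through this code step by step.

Initialize: val = 0
Entering loop: for pos in range(1, 13):

After execution: val = 1
1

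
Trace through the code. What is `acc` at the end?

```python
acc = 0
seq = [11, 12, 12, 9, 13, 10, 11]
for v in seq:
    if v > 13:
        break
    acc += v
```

Let's trace through this code step by step.

Initialize: acc = 0
Initialize: seq = [11, 12, 12, 9, 13, 10, 11]
Entering loop: for v in seq:

After execution: acc = 78
78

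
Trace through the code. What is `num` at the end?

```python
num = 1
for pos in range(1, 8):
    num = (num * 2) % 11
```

Let's trace through this code step by step.

Initialize: num = 1
Entering loop: for pos in range(1, 8):

After execution: num = 7
7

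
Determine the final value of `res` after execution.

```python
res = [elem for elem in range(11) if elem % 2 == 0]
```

Let's trace through this code step by step.

Initialize: res = [elem for elem in range(11) if elem % 2 == 0]

After execution: res = [0, 2, 4, 6, 8, 10]
[0, 2, 4, 6, 8, 10]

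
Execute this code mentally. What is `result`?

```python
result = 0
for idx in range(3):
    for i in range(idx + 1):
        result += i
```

Let's trace through this code step by step.

Initialize: result = 0
Entering loop: for idx in range(3):

After execution: result = 4
4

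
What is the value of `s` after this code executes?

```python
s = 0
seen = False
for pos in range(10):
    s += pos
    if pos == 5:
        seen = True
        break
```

Let's trace through this code step by step.

Initialize: s = 0
Initialize: seen = False
Entering loop: for pos in range(10):

After execution: s = 15
15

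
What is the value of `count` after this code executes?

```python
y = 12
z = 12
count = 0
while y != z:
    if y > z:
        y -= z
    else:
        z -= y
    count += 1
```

Let's trace through this code step by step.

Initialize: y = 12
Initialize: z = 12
Initialize: count = 0
Entering loop: while y != z:

After execution: count = 0
0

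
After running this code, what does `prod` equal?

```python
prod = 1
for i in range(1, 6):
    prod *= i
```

Let's trace through this code step by step.

Initialize: prod = 1
Entering loop: for i in range(1, 6):

After execution: prod = 120
120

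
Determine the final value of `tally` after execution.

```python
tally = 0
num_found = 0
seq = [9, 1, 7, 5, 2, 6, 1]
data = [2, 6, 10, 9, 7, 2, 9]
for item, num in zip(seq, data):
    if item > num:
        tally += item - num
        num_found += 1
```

Let's trace through this code step by step.

Initialize: tally = 0
Initialize: num_found = 0
Initialize: seq = [9, 1, 7, 5, 2, 6, 1]
Initialize: data = [2, 6, 10, 9, 7, 2, 9]
Entering loop: for item, num in zip(seq, data):

After execution: tally = 11
11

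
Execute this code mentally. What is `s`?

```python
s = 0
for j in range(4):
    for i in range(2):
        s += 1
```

Let's trace through this code step by step.

Initialize: s = 0
Entering loop: for j in range(4):

After execution: s = 8
8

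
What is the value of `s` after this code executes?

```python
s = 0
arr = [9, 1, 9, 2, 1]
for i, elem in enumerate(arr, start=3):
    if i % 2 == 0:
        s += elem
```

Let's trace through this code step by step.

Initialize: s = 0
Initialize: arr = [9, 1, 9, 2, 1]
Entering loop: for i, elem in enumerate(arr, start=3):

After execution: s = 3
3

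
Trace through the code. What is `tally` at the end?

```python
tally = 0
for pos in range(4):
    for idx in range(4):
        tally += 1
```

Let's trace through this code step by step.

Initialize: tally = 0
Entering loop: for pos in range(4):

After execution: tally = 16
16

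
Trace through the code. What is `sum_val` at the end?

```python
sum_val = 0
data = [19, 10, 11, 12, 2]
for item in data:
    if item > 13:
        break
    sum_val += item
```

Let's trace through this code step by step.

Initialize: sum_val = 0
Initialize: data = [19, 10, 11, 12, 2]
Entering loop: for item in data:

After execution: sum_val = 0
0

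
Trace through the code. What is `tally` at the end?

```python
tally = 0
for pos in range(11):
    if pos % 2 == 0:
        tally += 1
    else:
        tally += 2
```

Let's trace through this code step by step.

Initialize: tally = 0
Entering loop: for pos in range(11):

After execution: tally = 16
16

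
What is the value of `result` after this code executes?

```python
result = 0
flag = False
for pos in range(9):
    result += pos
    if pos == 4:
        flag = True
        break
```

Let's trace through this code step by step.

Initialize: result = 0
Initialize: flag = False
Entering loop: for pos in range(9):

After execution: result = 10
10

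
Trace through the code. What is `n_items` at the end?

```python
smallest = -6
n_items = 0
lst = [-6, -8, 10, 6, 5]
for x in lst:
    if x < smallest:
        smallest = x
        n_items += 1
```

Let's trace through this code step by step.

Initialize: smallest = -6
Initialize: n_items = 0
Initialize: lst = [-6, -8, 10, 6, 5]
Entering loop: for x in lst:

After execution: n_items = 1
1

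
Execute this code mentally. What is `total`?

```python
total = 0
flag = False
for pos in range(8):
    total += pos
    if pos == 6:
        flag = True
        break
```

Let's trace through this code step by step.

Initialize: total = 0
Initialize: flag = False
Entering loop: for pos in range(8):

After execution: total = 21
21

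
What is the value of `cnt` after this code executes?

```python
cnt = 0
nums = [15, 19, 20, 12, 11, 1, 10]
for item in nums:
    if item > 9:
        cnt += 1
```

Let's trace through this code step by step.

Initialize: cnt = 0
Initialize: nums = [15, 19, 20, 12, 11, 1, 10]
Entering loop: for item in nums:

After execution: cnt = 6
6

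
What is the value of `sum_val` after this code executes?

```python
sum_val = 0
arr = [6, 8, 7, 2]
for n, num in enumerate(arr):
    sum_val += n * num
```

Let's trace through this code step by step.

Initialize: sum_val = 0
Initialize: arr = [6, 8, 7, 2]
Entering loop: for n, num in enumerate(arr):

After execution: sum_val = 28
28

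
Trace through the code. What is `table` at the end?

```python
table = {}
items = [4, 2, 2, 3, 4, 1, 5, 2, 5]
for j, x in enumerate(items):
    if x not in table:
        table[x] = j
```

Let's trace through this code step by step.

Initialize: table = {}
Initialize: items = [4, 2, 2, 3, 4, 1, 5, 2, 5]
Entering loop: for j, x in enumerate(items):

After execution: table = {4: 0, 2: 1, 3: 3, 1: 5, 5: 6}
{4: 0, 2: 1, 3: 3, 1: 5, 5: 6}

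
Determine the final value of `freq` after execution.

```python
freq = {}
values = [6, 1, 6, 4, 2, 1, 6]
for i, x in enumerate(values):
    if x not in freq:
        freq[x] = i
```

Let's trace through this code step by step.

Initialize: freq = {}
Initialize: values = [6, 1, 6, 4, 2, 1, 6]
Entering loop: for i, x in enumerate(values):

After execution: freq = {6: 0, 1: 1, 4: 3, 2: 4}
{6: 0, 1: 1, 4: 3, 2: 4}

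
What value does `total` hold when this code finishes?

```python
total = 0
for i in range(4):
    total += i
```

Let's trace through this code step by step.

Initialize: total = 0
Entering loop: for i in range(4):

After execution: total = 6
6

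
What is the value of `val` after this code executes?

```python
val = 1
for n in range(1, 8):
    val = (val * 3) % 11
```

Let's trace through this code step by step.

Initialize: val = 1
Entering loop: for n in range(1, 8):

After execution: val = 9
9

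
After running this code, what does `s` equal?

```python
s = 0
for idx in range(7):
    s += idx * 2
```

Let's trace through this code step by step.

Initialize: s = 0
Entering loop: for idx in range(7):

After execution: s = 42
42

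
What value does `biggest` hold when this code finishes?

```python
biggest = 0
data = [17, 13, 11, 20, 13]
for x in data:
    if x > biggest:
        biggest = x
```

Let's trace through this code step by step.

Initialize: biggest = 0
Initialize: data = [17, 13, 11, 20, 13]
Entering loop: for x in data:

After execution: biggest = 20
20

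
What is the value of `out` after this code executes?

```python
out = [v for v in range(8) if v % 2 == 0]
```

Let's trace through this code step by step.

Initialize: out = [v for v in range(8) if v % 2 == 0]

After execution: out = [0, 2, 4, 6]
[0, 2, 4, 6]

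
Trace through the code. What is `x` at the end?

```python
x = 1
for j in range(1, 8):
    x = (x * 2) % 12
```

Let's trace through this code step by step.

Initialize: x = 1
Entering loop: for j in range(1, 8):

After execution: x = 8
8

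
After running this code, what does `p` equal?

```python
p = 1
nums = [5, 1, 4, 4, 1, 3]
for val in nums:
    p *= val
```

Let's trace through this code step by step.

Initialize: p = 1
Initialize: nums = [5, 1, 4, 4, 1, 3]
Entering loop: for val in nums:

After execution: p = 240
240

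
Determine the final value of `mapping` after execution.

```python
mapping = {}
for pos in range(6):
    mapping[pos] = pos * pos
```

Let's trace through this code step by step.

Initialize: mapping = {}
Entering loop: for pos in range(6):

After execution: mapping = {0: 0, 1: 1, 2: 4, 3: 9, 4: 16, 5: 25}
{0: 0, 1: 1, 2: 4, 3: 9, 4: 16, 5: 25}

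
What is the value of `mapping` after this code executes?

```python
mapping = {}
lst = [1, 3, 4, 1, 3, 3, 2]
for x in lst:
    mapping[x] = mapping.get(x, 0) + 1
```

Let's trace through this code step by step.

Initialize: mapping = {}
Initialize: lst = [1, 3, 4, 1, 3, 3, 2]
Entering loop: for x in lst:

After execution: mapping = {1: 2, 3: 3, 4: 1, 2: 1}
{1: 2, 3: 3, 4: 1, 2: 1}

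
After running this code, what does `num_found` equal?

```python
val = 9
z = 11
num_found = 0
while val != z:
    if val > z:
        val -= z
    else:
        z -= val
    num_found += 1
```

Let's trace through this code step by step.

Initialize: val = 9
Initialize: z = 11
Initialize: num_found = 0
Entering loop: while val != z:

After execution: num_found = 6
6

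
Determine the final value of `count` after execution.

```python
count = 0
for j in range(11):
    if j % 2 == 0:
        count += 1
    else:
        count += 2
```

Let's trace through this code step by step.

Initialize: count = 0
Entering loop: for j in range(11):

After execution: count = 16
16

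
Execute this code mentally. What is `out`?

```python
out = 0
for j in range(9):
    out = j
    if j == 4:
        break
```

Let's trace through this code step by step.

Initialize: out = 0
Entering loop: for j in range(9):

After execution: out = 4
4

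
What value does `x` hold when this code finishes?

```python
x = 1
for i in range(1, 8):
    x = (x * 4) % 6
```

Let's trace through this code step by step.

Initialize: x = 1
Entering loop: for i in range(1, 8):

After execution: x = 4
4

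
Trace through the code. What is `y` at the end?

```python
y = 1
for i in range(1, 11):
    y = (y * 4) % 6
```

Let's trace through this code step by step.

Initialize: y = 1
Entering loop: for i in range(1, 11):

After execution: y = 4
4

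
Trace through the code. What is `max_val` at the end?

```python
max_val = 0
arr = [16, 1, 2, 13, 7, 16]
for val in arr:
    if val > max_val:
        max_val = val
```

Let's trace through this code step by step.

Initialize: max_val = 0
Initialize: arr = [16, 1, 2, 13, 7, 16]
Entering loop: for val in arr:

After execution: max_val = 16
16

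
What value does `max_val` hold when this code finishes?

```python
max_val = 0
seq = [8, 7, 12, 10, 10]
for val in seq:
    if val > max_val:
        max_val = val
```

Let's trace through this code step by step.

Initialize: max_val = 0
Initialize: seq = [8, 7, 12, 10, 10]
Entering loop: for val in seq:

After execution: max_val = 12
12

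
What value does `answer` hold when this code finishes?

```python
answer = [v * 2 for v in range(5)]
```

Let's trace through this code step by step.

Initialize: answer = [v * 2 for v in range(5)]

After execution: answer = [0, 2, 4, 6, 8]
[0, 2, 4, 6, 8]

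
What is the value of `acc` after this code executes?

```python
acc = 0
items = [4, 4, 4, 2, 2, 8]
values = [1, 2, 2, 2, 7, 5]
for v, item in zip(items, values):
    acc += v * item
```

Let's trace through this code step by step.

Initialize: acc = 0
Initialize: items = [4, 4, 4, 2, 2, 8]
Initialize: values = [1, 2, 2, 2, 7, 5]
Entering loop: for v, item in zip(items, values):

After execution: acc = 78
78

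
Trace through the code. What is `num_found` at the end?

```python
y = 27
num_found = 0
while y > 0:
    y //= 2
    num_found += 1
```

Let's trace through this code step by step.

Initialize: y = 27
Initialize: num_found = 0
Entering loop: while y > 0:

After execution: num_found = 5
5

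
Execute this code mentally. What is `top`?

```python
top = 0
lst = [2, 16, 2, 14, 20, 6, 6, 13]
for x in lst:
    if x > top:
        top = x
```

Let's trace through this code step by step.

Initialize: top = 0
Initialize: lst = [2, 16, 2, 14, 20, 6, 6, 13]
Entering loop: for x in lst:

After execution: top = 20
20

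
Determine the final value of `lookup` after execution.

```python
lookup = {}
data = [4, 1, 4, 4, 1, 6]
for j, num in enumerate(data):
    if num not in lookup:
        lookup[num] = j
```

Let's trace through this code step by step.

Initialize: lookup = {}
Initialize: data = [4, 1, 4, 4, 1, 6]
Entering loop: for j, num in enumerate(data):

After execution: lookup = {4: 0, 1: 1, 6: 5}
{4: 0, 1: 1, 6: 5}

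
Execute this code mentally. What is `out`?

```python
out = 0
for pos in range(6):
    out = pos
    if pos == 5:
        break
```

Let's trace through this code step by step.

Initialize: out = 0
Entering loop: for pos in range(6):

After execution: out = 5
5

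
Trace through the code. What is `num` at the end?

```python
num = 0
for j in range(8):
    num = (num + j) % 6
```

Let's trace through this code step by step.

Initialize: num = 0
Entering loop: for j in range(8):

After execution: num = 4
4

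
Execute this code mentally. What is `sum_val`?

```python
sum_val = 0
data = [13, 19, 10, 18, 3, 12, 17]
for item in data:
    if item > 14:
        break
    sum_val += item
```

Let's trace through this code step by step.

Initialize: sum_val = 0
Initialize: data = [13, 19, 10, 18, 3, 12, 17]
Entering loop: for item in data:

After execution: sum_val = 13
13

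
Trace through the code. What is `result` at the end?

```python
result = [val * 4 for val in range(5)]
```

Let's trace through this code step by step.

Initialize: result = [val * 4 for val in range(5)]

After execution: result = [0, 4, 8, 12, 16]
[0, 4, 8, 12, 16]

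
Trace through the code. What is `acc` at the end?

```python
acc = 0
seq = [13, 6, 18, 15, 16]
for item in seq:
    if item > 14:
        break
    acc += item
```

Let's trace through this code step by step.

Initialize: acc = 0
Initialize: seq = [13, 6, 18, 15, 16]
Entering loop: for item in seq:

After execution: acc = 19
19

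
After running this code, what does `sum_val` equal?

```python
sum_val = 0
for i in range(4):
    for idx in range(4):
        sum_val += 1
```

Let's trace through this code step by step.

Initialize: sum_val = 0
Entering loop: for i in range(4):

After execution: sum_val = 16
16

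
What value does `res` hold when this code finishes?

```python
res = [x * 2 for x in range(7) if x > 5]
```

Let's trace through this code step by step.

Initialize: res = [x * 2 for x in range(7) if x > 5]

After execution: res = [12]
[12]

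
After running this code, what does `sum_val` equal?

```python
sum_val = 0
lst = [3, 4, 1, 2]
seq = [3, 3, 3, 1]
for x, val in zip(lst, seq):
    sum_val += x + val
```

Let's trace through this code step by step.

Initialize: sum_val = 0
Initialize: lst = [3, 4, 1, 2]
Initialize: seq = [3, 3, 3, 1]
Entering loop: for x, val in zip(lst, seq):

After execution: sum_val = 20
20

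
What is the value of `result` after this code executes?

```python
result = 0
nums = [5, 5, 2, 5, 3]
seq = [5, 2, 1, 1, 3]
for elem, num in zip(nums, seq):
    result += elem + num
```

Let's trace through this code step by step.

Initialize: result = 0
Initialize: nums = [5, 5, 2, 5, 3]
Initialize: seq = [5, 2, 1, 1, 3]
Entering loop: for elem, num in zip(nums, seq):

After execution: result = 32
32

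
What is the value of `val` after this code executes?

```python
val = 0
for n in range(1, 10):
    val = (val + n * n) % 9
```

Let's trace through this code step by step.

Initialize: val = 0
Entering loop: for n in range(1, 10):

After execution: val = 6
6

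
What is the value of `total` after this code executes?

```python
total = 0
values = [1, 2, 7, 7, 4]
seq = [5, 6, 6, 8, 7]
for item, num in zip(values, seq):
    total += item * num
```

Let's trace through this code step by step.

Initialize: total = 0
Initialize: values = [1, 2, 7, 7, 4]
Initialize: seq = [5, 6, 6, 8, 7]
Entering loop: for item, num in zip(values, seq):

After execution: total = 143
143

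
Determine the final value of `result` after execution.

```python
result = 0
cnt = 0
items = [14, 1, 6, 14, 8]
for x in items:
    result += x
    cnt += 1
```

Let's trace through this code step by step.

Initialize: result = 0
Initialize: cnt = 0
Initialize: items = [14, 1, 6, 14, 8]
Entering loop: for x in items:

After execution: result = 43
43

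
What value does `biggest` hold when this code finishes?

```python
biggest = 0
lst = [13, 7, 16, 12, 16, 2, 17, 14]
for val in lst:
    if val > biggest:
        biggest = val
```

Let's trace through this code step by step.

Initialize: biggest = 0
Initialize: lst = [13, 7, 16, 12, 16, 2, 17, 14]
Entering loop: for val in lst:

After execution: biggest = 17
17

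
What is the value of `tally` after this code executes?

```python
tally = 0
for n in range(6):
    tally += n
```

Let's trace through this code step by step.

Initialize: tally = 0
Entering loop: for n in range(6):

After execution: tally = 15
15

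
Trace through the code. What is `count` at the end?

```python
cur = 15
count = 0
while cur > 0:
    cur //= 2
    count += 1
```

Let's trace through this code step by step.

Initialize: cur = 15
Initialize: count = 0
Entering loop: while cur > 0:

After execution: count = 4
4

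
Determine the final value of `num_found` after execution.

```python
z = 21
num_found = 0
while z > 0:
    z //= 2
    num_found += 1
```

Let's trace through this code step by step.

Initialize: z = 21
Initialize: num_found = 0
Entering loop: while z > 0:

After execution: num_found = 5
5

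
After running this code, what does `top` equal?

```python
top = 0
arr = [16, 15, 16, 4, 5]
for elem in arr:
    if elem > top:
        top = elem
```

Let's trace through this code step by step.

Initialize: top = 0
Initialize: arr = [16, 15, 16, 4, 5]
Entering loop: for elem in arr:

After execution: top = 16
16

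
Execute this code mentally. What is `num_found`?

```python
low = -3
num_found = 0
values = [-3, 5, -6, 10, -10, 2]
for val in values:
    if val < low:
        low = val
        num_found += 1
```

Let's trace through this code step by step.

Initialize: low = -3
Initialize: num_found = 0
Initialize: values = [-3, 5, -6, 10, -10, 2]
Entering loop: for val in values:

After execution: num_found = 2
2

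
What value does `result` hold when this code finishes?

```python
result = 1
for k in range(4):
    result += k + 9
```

Let's trace through this code step by step.

Initialize: result = 1
Entering loop: for k in range(4):

After execution: result = 43
43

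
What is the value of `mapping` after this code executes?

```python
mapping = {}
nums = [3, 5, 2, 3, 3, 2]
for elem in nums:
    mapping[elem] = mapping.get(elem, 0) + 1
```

Let's trace through this code step by step.

Initialize: mapping = {}
Initialize: nums = [3, 5, 2, 3, 3, 2]
Entering loop: for elem in nums:

After execution: mapping = {3: 3, 5: 1, 2: 2}
{3: 3, 5: 1, 2: 2}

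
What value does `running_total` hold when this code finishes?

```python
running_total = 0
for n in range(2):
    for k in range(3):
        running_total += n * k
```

Let's trace through this code step by step.

Initialize: running_total = 0
Entering loop: for n in range(2):

After execution: running_total = 3
3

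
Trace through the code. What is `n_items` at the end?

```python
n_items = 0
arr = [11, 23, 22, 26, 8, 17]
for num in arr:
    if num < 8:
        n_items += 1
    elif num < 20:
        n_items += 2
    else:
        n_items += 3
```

Let's trace through this code step by step.

Initialize: n_items = 0
Initialize: arr = [11, 23, 22, 26, 8, 17]
Entering loop: for num in arr:

After execution: n_items = 15
15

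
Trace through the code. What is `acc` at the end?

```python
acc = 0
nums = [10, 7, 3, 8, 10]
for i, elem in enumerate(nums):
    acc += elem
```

Let's trace through this code step by step.

Initialize: acc = 0
Initialize: nums = [10, 7, 3, 8, 10]
Entering loop: for i, elem in enumerate(nums):

After execution: acc = 38
38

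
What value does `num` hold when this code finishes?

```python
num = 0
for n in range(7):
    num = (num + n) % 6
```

Let's trace through this code step by step.

Initialize: num = 0
Entering loop: for n in range(7):

After execution: num = 3
3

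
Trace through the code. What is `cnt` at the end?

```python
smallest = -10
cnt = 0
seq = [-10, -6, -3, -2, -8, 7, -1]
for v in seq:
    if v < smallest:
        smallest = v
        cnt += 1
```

Let's trace through this code step by step.

Initialize: smallest = -10
Initialize: cnt = 0
Initialize: seq = [-10, -6, -3, -2, -8, 7, -1]
Entering loop: for v in seq:

After execution: cnt = 0
0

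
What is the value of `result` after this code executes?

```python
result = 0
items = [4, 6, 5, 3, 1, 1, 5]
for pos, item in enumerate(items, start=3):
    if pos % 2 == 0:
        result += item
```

Let's trace through this code step by step.

Initialize: result = 0
Initialize: items = [4, 6, 5, 3, 1, 1, 5]
Entering loop: for pos, item in enumerate(items, start=3):

After execution: result = 10
10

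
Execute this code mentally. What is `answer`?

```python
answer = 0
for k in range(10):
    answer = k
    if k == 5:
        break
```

Let's trace through this code step by step.

Initialize: answer = 0
Entering loop: for k in range(10):

After execution: answer = 5
5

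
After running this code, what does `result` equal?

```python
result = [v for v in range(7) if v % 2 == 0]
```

Let's trace through this code step by step.

Initialize: result = [v for v in range(7) if v % 2 == 0]

After execution: result = [0, 2, 4, 6]
[0, 2, 4, 6]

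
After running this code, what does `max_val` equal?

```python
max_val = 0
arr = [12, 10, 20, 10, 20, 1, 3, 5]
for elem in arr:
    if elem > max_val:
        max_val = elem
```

Let's trace through this code step by step.

Initialize: max_val = 0
Initialize: arr = [12, 10, 20, 10, 20, 1, 3, 5]
Entering loop: for elem in arr:

After execution: max_val = 20
20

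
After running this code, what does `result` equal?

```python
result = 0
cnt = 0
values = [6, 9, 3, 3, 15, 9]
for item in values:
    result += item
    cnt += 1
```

Let's trace through this code step by step.

Initialize: result = 0
Initialize: cnt = 0
Initialize: values = [6, 9, 3, 3, 15, 9]
Entering loop: for item in values:

After execution: result = 45
45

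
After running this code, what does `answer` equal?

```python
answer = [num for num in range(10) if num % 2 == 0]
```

Let's trace through this code step by step.

Initialize: answer = [num for num in range(10) if num % 2 == 0]

After execution: answer = [0, 2, 4, 6, 8]
[0, 2, 4, 6, 8]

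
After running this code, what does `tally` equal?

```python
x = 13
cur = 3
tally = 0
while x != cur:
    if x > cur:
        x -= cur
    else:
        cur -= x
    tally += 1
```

Let's trace through this code step by step.

Initialize: x = 13
Initialize: cur = 3
Initialize: tally = 0
Entering loop: while x != cur:

After execution: tally = 6
6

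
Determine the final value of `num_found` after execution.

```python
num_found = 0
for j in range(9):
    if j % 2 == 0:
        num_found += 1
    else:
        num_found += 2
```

Let's trace through this code step by step.

Initialize: num_found = 0
Entering loop: for j in range(9):

After execution: num_found = 13
13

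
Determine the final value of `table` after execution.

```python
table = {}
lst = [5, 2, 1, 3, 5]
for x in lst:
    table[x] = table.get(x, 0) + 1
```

Let's trace through this code step by step.

Initialize: table = {}
Initialize: lst = [5, 2, 1, 3, 5]
Entering loop: for x in lst:

After execution: table = {5: 2, 2: 1, 1: 1, 3: 1}
{5: 2, 2: 1, 1: 1, 3: 1}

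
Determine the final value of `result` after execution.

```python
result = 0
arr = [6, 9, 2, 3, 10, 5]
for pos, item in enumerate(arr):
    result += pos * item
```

Let's trace through this code step by step.

Initialize: result = 0
Initialize: arr = [6, 9, 2, 3, 10, 5]
Entering loop: for pos, item in enumerate(arr):

After execution: result = 87
87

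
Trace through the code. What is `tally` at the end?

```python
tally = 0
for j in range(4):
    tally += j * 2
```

Let's trace through this code step by step.

Initialize: tally = 0
Entering loop: for j in range(4):

After execution: tally = 12
12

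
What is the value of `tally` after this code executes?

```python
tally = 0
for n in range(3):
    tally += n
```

Let's trace through this code step by step.

Initialize: tally = 0
Entering loop: for n in range(3):

After execution: tally = 3
3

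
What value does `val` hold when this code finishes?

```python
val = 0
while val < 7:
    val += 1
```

Let's trace through this code step by step.

Initialize: val = 0
Entering loop: while val < 7:

After execution: val = 7
7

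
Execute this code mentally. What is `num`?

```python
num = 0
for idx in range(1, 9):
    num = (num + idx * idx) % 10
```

Let's trace through this code step by step.

Initialize: num = 0
Entering loop: for idx in range(1, 9):

After execution: num = 4
4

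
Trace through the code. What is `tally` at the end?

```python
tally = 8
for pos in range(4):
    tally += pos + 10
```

Let's trace through this code step by step.

Initialize: tally = 8
Entering loop: for pos in range(4):

After execution: tally = 54
54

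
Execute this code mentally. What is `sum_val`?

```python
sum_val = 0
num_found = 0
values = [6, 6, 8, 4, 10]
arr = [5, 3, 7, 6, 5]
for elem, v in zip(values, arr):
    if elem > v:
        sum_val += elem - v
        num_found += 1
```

Let's trace through this code step by step.

Initialize: sum_val = 0
Initialize: num_found = 0
Initialize: values = [6, 6, 8, 4, 10]
Initialize: arr = [5, 3, 7, 6, 5]
Entering loop: for elem, v in zip(values, arr):

After execution: sum_val = 10
10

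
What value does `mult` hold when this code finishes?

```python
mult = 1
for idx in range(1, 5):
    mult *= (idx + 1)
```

Let's trace through this code step by step.

Initialize: mult = 1
Entering loop: for idx in range(1, 5):

After execution: mult = 120
120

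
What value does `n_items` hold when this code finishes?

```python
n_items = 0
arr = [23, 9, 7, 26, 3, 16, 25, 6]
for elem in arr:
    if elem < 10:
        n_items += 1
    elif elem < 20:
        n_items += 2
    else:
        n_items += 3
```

Let's trace through this code step by step.

Initialize: n_items = 0
Initialize: arr = [23, 9, 7, 26, 3, 16, 25, 6]
Entering loop: for elem in arr:

After execution: n_items = 15
15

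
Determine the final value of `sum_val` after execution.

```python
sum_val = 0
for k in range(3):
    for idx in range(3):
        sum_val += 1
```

Let's trace through this code step by step.

Initialize: sum_val = 0
Entering loop: for k in range(3):

After execution: sum_val = 9
9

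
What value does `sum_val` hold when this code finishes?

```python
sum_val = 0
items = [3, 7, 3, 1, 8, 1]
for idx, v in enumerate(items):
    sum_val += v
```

Let's trace through this code step by step.

Initialize: sum_val = 0
Initialize: items = [3, 7, 3, 1, 8, 1]
Entering loop: for idx, v in enumerate(items):

After execution: sum_val = 23
23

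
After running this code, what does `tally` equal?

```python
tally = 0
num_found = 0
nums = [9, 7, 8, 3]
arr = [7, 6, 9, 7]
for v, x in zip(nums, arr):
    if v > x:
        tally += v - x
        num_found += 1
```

Let's trace through this code step by step.

Initialize: tally = 0
Initialize: num_found = 0
Initialize: nums = [9, 7, 8, 3]
Initialize: arr = [7, 6, 9, 7]
Entering loop: for v, x in zip(nums, arr):

After execution: tally = 3
3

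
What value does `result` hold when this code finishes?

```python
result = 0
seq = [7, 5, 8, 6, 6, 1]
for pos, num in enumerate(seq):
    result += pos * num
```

Let's trace through this code step by step.

Initialize: result = 0
Initialize: seq = [7, 5, 8, 6, 6, 1]
Entering loop: for pos, num in enumerate(seq):

After execution: result = 68
68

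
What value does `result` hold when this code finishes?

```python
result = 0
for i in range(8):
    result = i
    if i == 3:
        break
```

Let's trace through this code step by step.

Initialize: result = 0
Entering loop: for i in range(8):

After execution: result = 3
3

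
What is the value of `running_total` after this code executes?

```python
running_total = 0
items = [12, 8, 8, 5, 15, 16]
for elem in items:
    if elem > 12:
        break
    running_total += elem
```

Let's trace through this code step by step.

Initialize: running_total = 0
Initialize: items = [12, 8, 8, 5, 15, 16]
Entering loop: for elem in items:

After execution: running_total = 33
33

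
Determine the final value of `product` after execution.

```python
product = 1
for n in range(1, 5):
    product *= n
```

Let's trace through this code step by step.

Initialize: product = 1
Entering loop: for n in range(1, 5):

After execution: product = 24
24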